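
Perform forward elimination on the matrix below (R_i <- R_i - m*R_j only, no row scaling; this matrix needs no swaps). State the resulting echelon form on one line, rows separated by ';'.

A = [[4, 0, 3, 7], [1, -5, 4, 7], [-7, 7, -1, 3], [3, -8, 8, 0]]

REF = [4 0 3 7; 0 -5 13/4 21/4; 0 0 44/5 113/5; 0 0 0 -241/16]

Forward elimination:
R2 <- R2 - (1/4)*R1:  [    0    -5  13/4  21/4 ]
R3 <- R3 - (-7/4)*R1:  [    0     7  17/4  61/4 ]
R4 <- R4 - (3/4)*R1:  [     0     -8   23/4  -21/4 ]
R3 <- R3 - (-7/5)*R2:  [     0      0   44/5  113/5 ]
R4 <- R4 - (8/5)*R2:  [       0        0    11/20  -273/20 ]
R4 <- R4 - (1/16)*R3:  [       0        0        0  -241/16 ]
Row echelon form:
[ 4   0     3        7 ]
[ 0  -5  13/4     21/4 ]
[ 0   0  44/5    113/5 ]
[ 0   0     0  -241/16 ]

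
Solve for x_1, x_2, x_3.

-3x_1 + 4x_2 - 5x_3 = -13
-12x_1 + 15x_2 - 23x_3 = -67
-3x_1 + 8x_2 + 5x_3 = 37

Forward elimination on [A|b]:
R2 <- R2 - (4)*R1:  [   0   -1   -3  -15 ]
R3 <- R3 - (1)*R1:  [  0   4  10  50 ]
R3 <- R3 - (-4)*R2:  [   0    0   -2  -10 ]
Row echelon form:
[ -3   4  -5  |  -13 ]
[  0  -1  -3  |  -15 ]
[  0   0  -2  |  -10 ]
Back-substitution:
x_3 = (-10) / -2 = 5
x_2 = (-15 - (-3)*(5)) / -1 = 0
x_1 = (-13 - (4)*(0) - (-5)*(5)) / -3 = -4

(-4, 0, 5)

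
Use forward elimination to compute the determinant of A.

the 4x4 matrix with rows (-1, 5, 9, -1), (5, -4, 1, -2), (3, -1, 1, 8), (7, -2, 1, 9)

Forward elimination:
R2 <- R2 - (-5)*R1:  [  0  21  46  -7 ]
R3 <- R3 - (-3)*R1:  [  0  14  28   5 ]
R4 <- R4 - (-7)*R1:  [  0  33  64   2 ]
R3 <- R3 - (2/3)*R2:  [    0     0  -8/3  29/3 ]
R4 <- R4 - (11/7)*R2:  [     0      0  -58/7     13 ]
R4 <- R4 - (87/28)*R3:  [       0        0        0  -477/28 ]
Upper-triangular form:
[ -1   5     9       -1 ]
[  0  21    46       -7 ]
[  0   0  -8/3     29/3 ]
[  0   0     0  -477/28 ]
det(A) = (-1)^0 * (-1) * (21) * (-8/3) * (-477/28) = -954  (0 row swaps -> sign +1)

det(A) = -954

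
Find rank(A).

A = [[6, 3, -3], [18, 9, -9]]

Row reduction:
R2 <- R2 - (3)*R1:  [ 0  0  0 ]
Row echelon form:
[ 6  3  -3 ]
[ 0  0   0 ]
Nonzero rows / pivot columns: 1

rank(A) = 1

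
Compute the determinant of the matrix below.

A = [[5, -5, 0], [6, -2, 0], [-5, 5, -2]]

Forward elimination:
R2 <- R2 - (6/5)*R1:  [ 0  4  0 ]
R3 <- R3 - (-1)*R1:  [  0   0  -2 ]
Upper-triangular form:
[ 5  -5   0 ]
[ 0   4   0 ]
[ 0   0  -2 ]
det(A) = (-1)^0 * (5) * (4) * (-2) = -40  (0 row swaps -> sign +1)

det(A) = -40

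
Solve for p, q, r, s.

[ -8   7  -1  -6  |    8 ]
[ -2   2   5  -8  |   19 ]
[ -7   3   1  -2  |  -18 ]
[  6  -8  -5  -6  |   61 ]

(4, 1, -3, -5)

Forward elimination on [A|b]:
R2 <- R2 - (1/4)*R1:  [     0    1/4   21/4  -13/2     17 ]
R3 <- R3 - (7/8)*R1:  [     0  -25/8   15/8   13/4    -25 ]
R4 <- R4 - (-3/4)*R1:  [     0  -11/4  -23/4  -21/2     67 ]
R3 <- R3 - (-25/2)*R2:  [     0      0  135/2    -78  375/2 ]
R4 <- R4 - (-11)*R2:  [   0    0   52  -82  254 ]
R4 <- R4 - (104/135)*R3:  [       0        0        0  -986/45    986/9 ]
Row echelon form:
[ -8    7     -1       -6  |      8 ]
[  0  1/4   21/4    -13/2  |     17 ]
[  0    0  135/2      -78  |  375/2 ]
[  0    0      0  -986/45  |  986/9 ]
Back-substitution:
s = (986/9) / (-986/45) = -5
r = (375/2 - (-78)*(-5)) / (135/2) = -3
q = (17 - (21/4)*(-3) - (-13/2)*(-5)) / (1/4) = 1
p = (8 - (7)*(1) - (-1)*(-3) - (-6)*(-5)) / -8 = 4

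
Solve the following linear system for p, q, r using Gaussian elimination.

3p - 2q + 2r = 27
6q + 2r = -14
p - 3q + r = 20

Forward elimination on [A|b]:
R3 <- R3 - (1/3)*R1:  [    0  -7/3   1/3    11 ]
R3 <- R3 - (-7/18)*R2:  [    0     0  10/9  50/9 ]
Row echelon form:
[ 3  -2     2  |    27 ]
[ 0   6     2  |   -14 ]
[ 0   0  10/9  |  50/9 ]
Back-substitution:
r = (50/9) / (10/9) = 5
q = (-14 - (2)*(5)) / 6 = -4
p = (27 - (-2)*(-4) - (2)*(5)) / 3 = 3

(3, -4, 5)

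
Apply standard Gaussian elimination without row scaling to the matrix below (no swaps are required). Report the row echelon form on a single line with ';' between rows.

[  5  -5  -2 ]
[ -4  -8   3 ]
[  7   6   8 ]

REF = [5 -5 -2; 0 -12 7/5; 0 0 739/60]

Forward elimination:
R2 <- R2 - (-4/5)*R1:  [   0  -12  7/5 ]
R3 <- R3 - (7/5)*R1:  [    0    13  54/5 ]
R3 <- R3 - (-13/12)*R2:  [      0       0  739/60 ]
Row echelon form:
[ 5   -5      -2 ]
[ 0  -12     7/5 ]
[ 0    0  739/60 ]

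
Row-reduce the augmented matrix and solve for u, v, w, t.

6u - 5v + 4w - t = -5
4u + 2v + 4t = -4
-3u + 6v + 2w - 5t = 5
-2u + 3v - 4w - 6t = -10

Forward elimination on [A|b]:
R2 <- R2 - (2/3)*R1:  [    0  16/3  -8/3  14/3  -2/3 ]
R3 <- R3 - (-1/2)*R1:  [     0    7/2      4  -11/2    5/2 ]
R4 <- R4 - (-1/3)*R1:  [     0    4/3   -8/3  -19/3  -35/3 ]
R3 <- R3 - (21/32)*R2:  [       0        0     23/4  -137/16    47/16 ]
R4 <- R4 - (1/4)*R2:  [     0      0     -2  -15/2  -23/2 ]
R4 <- R4 - (-8/23)*R3:  [       0        0        0  -241/23  -241/23 ]
Row echelon form:
[ 6    -5     4       -1  |       -5 ]
[ 0  16/3  -8/3     14/3  |     -2/3 ]
[ 0     0  23/4  -137/16  |    47/16 ]
[ 0     0     0  -241/23  |  -241/23 ]
Back-substitution:
t = (-241/23) / (-241/23) = 1
w = (47/16 - (-137/16)*(1)) / (23/4) = 2
v = (-2/3 - (-8/3)*(2) - (14/3)*(1)) / (16/3) = 0
u = (-5 - (-5)*(0) - (4)*(2) - (-1)*(1)) / 6 = -2

(-2, 0, 2, 1)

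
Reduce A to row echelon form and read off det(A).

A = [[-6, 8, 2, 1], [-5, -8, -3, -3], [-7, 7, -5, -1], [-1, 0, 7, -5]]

Forward elimination:
R2 <- R2 - (5/6)*R1:  [     0  -44/3  -14/3  -23/6 ]
R3 <- R3 - (7/6)*R1:  [     0   -7/3  -22/3  -13/6 ]
R4 <- R4 - (1/6)*R1:  [     0   -4/3   20/3  -31/6 ]
R3 <- R3 - (7/44)*R2:  [       0        0  -145/22  -137/88 ]
R4 <- R4 - (1/11)*R2:  [      0       0   78/11  -53/11 ]
R4 <- R4 - (-156/145)*R3:  [         0          0          0  -1883/290 ]
Upper-triangular form:
[ -6      8        2          1 ]
[  0  -44/3    -14/3      -23/6 ]
[  0      0  -145/22    -137/88 ]
[  0      0        0  -1883/290 ]
det(A) = (-1)^0 * (-6) * (-44/3) * (-145/22) * (-1883/290) = 3766  (0 row swaps -> sign +1)

det(A) = 3766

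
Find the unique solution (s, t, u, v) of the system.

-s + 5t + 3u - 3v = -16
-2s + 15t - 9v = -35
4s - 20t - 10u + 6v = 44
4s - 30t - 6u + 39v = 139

(4, 0, -1, 3)

Forward elimination on [A|b]:
R2 <- R2 - (2)*R1:  [  0   5  -6  -3  -3 ]
R3 <- R3 - (-4)*R1:  [   0    0    2   -6  -20 ]
R4 <- R4 - (-4)*R1:  [   0  -10    6   27   75 ]
R4 <- R4 - (-2)*R2:  [  0   0  -6  21  69 ]
R4 <- R4 - (-3)*R3:  [ 0  0  0  3  9 ]
Row echelon form:
[ -1  5   3  -3  |  -16 ]
[  0  5  -6  -3  |   -3 ]
[  0  0   2  -6  |  -20 ]
[  0  0   0   3  |    9 ]
Back-substitution:
v = (9) / 3 = 3
u = (-20 - (-6)*(3)) / 2 = -1
t = (-3 - (-6)*(-1) - (-3)*(3)) / 5 = 0
s = (-16 - (5)*(0) - (3)*(-1) - (-3)*(3)) / -1 = 4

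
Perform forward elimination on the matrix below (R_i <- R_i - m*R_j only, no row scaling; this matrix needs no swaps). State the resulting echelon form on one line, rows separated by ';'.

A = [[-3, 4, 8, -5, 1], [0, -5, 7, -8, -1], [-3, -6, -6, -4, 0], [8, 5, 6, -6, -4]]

Forward elimination:
R3 <- R3 - (1)*R1:  [   0  -10  -14    1   -1 ]
R4 <- R4 - (-8/3)*R1:  [     0   47/3   82/3  -58/3   -4/3 ]
R3 <- R3 - (2)*R2:  [   0    0  -28   17    1 ]
R4 <- R4 - (-47/15)*R2:  [      0       0  739/15  -222/5  -67/15 ]
R4 <- R4 - (-739/420)*R3:  [        0         0         0  -1217/84  -379/140 ]
Row echelon form:
[ -3   4    8        -5         1 ]
[  0  -5    7        -8        -1 ]
[  0   0  -28        17         1 ]
[  0   0    0  -1217/84  -379/140 ]

REF = [-3 4 8 -5 1; 0 -5 7 -8 -1; 0 0 -28 17 1; 0 0 0 -1217/84 -379/140]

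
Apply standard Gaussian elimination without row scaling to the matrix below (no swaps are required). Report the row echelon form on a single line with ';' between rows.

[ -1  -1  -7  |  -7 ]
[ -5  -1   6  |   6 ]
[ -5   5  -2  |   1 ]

Forward elimination:
R2 <- R2 - (5)*R1:  [  0   4  41  41 ]
R3 <- R3 - (5)*R1:  [  0  10  33  36 ]
R3 <- R3 - (5/2)*R2:  [      0       0  -139/2  -133/2 ]
Row echelon form:
[ -1  -1      -7  |      -7 ]
[  0   4      41  |      41 ]
[  0   0  -139/2  |  -133/2 ]

REF = [-1 -1 -7 -7; 0 4 41 41; 0 0 -139/2 -133/2]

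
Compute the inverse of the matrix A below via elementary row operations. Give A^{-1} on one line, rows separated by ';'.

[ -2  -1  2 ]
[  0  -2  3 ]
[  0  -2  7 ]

inverse = [-1/2 3/16 1/16; 0 -7/8 3/8; 0 -1/4 1/4]

Gauss-Jordan on [A | I]:
R1 <- (1/-2)*R1:  [    1   1/2    -1  |  -1/2     0     0 ]
R2 <- (1/-2)*R2:  [    0     1  -3/2  |     0  -1/2     0 ]
R1 <- R1 - (1/2)*R2:  [    1     0  -1/4  |  -1/2   1/4     0 ]
R3 <- R3 - (-2)*R2:  [  0   0   4  |   0  -1   1 ]
R3 <- (1/4)*R3:  [    0     0     1  |     0  -1/4   1/4 ]
R1 <- R1 - (-1/4)*R3:  [    1     0     0  |  -1/2  3/16  1/16 ]
R2 <- R2 - (-3/2)*R3:  [    0     1     0  |     0  -7/8   3/8 ]
Right block of [I | A^{-1}] is the inverse:
[ -1/2  3/16  1/16 ]
[    0  -7/8   3/8 ]
[    0  -1/4   1/4 ]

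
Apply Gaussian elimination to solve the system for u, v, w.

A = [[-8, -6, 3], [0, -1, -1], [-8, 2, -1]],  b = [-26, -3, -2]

(1, 3, 0)

Forward elimination on [A|b]:
R3 <- R3 - (1)*R1:  [  0   8  -4  24 ]
R3 <- R3 - (-8)*R2:  [   0    0  -12    0 ]
Row echelon form:
[ -8  -6    3  |  -26 ]
[  0  -1   -1  |   -3 ]
[  0   0  -12  |    0 ]
Back-substitution:
w = (0) / -12 = 0
v = (-3 - (-1)*(0)) / -1 = 3
u = (-26 - (-6)*(3) - (3)*(0)) / -8 = 1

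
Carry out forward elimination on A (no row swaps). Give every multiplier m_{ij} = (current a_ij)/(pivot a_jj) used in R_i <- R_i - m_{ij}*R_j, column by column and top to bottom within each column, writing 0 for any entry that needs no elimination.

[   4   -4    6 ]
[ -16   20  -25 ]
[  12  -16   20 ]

multipliers: -4, 3, -1

Forward elimination:
R2 <- R2 - (-4)*R1:  [  0   4  -1 ]
R3 <- R3 - (3)*R1:  [  0  -4   2 ]
R3 <- R3 - (-1)*R2:  [ 0  0  1 ]
Multipliers (in order of application): m_{21} = -4, m_{31} = 3, m_{32} = -1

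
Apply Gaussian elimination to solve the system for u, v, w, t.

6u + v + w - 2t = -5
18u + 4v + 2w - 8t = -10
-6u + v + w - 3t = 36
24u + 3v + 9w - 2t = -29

Forward elimination on [A|b]:
R2 <- R2 - (3)*R1:  [  0   1  -1  -2   5 ]
R3 <- R3 - (-1)*R1:  [  0   2   2  -5  31 ]
R4 <- R4 - (4)*R1:  [  0  -1   5   6  -9 ]
R3 <- R3 - (2)*R2:  [  0   0   4  -1  21 ]
R4 <- R4 - (-1)*R2:  [  0   0   4   4  -4 ]
R4 <- R4 - (1)*R3:  [   0    0    0    5  -25 ]
Row echelon form:
[ 6  1   1  -2  |   -5 ]
[ 0  1  -1  -2  |    5 ]
[ 0  0   4  -1  |   21 ]
[ 0  0   0   5  |  -25 ]
Back-substitution:
t = (-25) / 5 = -5
w = (21 - (-1)*(-5)) / 4 = 4
v = (5 - (-1)*(4) - (-2)*(-5)) / 1 = -1
u = (-5 - (1)*(-1) - (1)*(4) - (-2)*(-5)) / 6 = -3

(-3, -1, 4, -5)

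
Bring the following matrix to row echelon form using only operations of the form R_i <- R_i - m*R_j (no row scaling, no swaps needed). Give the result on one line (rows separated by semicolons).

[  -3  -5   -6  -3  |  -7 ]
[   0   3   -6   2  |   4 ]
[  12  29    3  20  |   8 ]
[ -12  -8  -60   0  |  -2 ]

REF = [-3 -5 -6 -3 -7; 0 3 -6 2 4; 0 0 -3 2 -32; 0 0 0 -4 138]

Forward elimination:
R3 <- R3 - (-4)*R1:  [   0    9  -21    8  -20 ]
R4 <- R4 - (4)*R1:  [   0   12  -36   12   26 ]
R3 <- R3 - (3)*R2:  [   0    0   -3    2  -32 ]
R4 <- R4 - (4)*R2:  [   0    0  -12    4   10 ]
R4 <- R4 - (4)*R3:  [   0    0    0   -4  138 ]
Row echelon form:
[ -3  -5  -6  -3  |   -7 ]
[  0   3  -6   2  |    4 ]
[  0   0  -3   2  |  -32 ]
[  0   0   0  -4  |  138 ]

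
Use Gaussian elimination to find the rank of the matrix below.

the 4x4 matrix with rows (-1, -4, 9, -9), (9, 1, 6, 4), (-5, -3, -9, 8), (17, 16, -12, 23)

rank(A) = 3

Row reduction:
R2 <- R2 - (-9)*R1:  [   0  -35   87  -77 ]
R3 <- R3 - (5)*R1:  [   0   17  -54   53 ]
R4 <- R4 - (-17)*R1:  [    0   -52   141  -130 ]
R3 <- R3 - (-17/35)*R2:  [       0        0  -411/35     78/5 ]
R4 <- R4 - (52/35)*R2:  [      0       0  411/35   -78/5 ]
R4 <- R4 - (-1)*R3:  [ 0  0  0  0 ]
Row echelon form:
[ -1   -4        9    -9 ]
[  0  -35       87   -77 ]
[  0    0  -411/35  78/5 ]
[  0    0        0     0 ]
Nonzero rows / pivot columns: 3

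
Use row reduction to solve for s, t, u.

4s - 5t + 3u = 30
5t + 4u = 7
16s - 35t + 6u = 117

(4, -1, 3)

Forward elimination on [A|b]:
R3 <- R3 - (4)*R1:  [   0  -15   -6   -3 ]
R3 <- R3 - (-3)*R2:  [  0   0   6  18 ]
Row echelon form:
[ 4  -5  3  |  30 ]
[ 0   5  4  |   7 ]
[ 0   0  6  |  18 ]
Back-substitution:
u = (18) / 6 = 3
t = (7 - (4)*(3)) / 5 = -1
s = (30 - (-5)*(-1) - (3)*(3)) / 4 = 4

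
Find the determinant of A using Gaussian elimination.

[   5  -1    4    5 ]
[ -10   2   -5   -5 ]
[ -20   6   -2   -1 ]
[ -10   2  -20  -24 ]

Forward elimination:
R2 <- R2 - (-2)*R1:  [ 0  0  3  5 ]
R3 <- R3 - (-4)*R1:  [  0   2  14  19 ]
R4 <- R4 - (-2)*R1:  [   0    0  -12  -14 ]
R2 <-> R3   (pivot in column 2 was zero)
[ 5  -1    4    5 ]
[ 0   2   14   19 ]
[ 0   0    3    5 ]
[ 0   0  -12  -14 ]
R4 <- R4 - (-4)*R3:  [ 0  0  0  6 ]
Upper-triangular form:
[ 5  -1   4   5 ]
[ 0   2  14  19 ]
[ 0   0   3   5 ]
[ 0   0   0   6 ]
det(A) = (-1)^1 * (5) * (2) * (3) * (6) = -180  (1 row swap -> sign -1)

det(A) = -180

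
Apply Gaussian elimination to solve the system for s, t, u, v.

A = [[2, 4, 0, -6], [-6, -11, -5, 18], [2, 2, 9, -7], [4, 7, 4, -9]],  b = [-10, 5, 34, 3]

Forward elimination on [A|b]:
R2 <- R2 - (-3)*R1:  [   0    1   -5    0  -25 ]
R3 <- R3 - (1)*R1:  [  0  -2   9  -1  44 ]
R4 <- R4 - (2)*R1:  [  0  -1   4   3  23 ]
R3 <- R3 - (-2)*R2:  [  0   0  -1  -1  -6 ]
R4 <- R4 - (-1)*R2:  [  0   0  -1   3  -2 ]
R4 <- R4 - (1)*R3:  [ 0  0  0  4  4 ]
Row echelon form:
[ 2  4   0  -6  |  -10 ]
[ 0  1  -5   0  |  -25 ]
[ 0  0  -1  -1  |   -6 ]
[ 0  0   0   4  |    4 ]
Back-substitution:
v = (4) / 4 = 1
u = (-6 - (-1)*(1)) / -1 = 5
t = (-25 - (-5)*(5)) / 1 = 0
s = (-10 - (4)*(0) - (-6)*(1)) / 2 = -2

(-2, 0, 5, 1)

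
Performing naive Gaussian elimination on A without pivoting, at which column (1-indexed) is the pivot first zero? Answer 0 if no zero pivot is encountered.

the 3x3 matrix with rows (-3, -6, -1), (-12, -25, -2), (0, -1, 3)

Naive forward elimination:
R2 <- R2 - (4)*R1:  [  0  -1   2 ]
R3 <- R3 - (1)*R2:  [ 0  0  1 ]
All pivots nonzero; naive elimination completes without hitting a zero pivot.

first zero-pivot column = 0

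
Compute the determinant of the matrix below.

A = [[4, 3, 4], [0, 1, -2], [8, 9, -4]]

det(A) = -24

Forward elimination:
R3 <- R3 - (2)*R1:  [   0    3  -12 ]
R3 <- R3 - (3)*R2:  [  0   0  -6 ]
Upper-triangular form:
[ 4  3   4 ]
[ 0  1  -2 ]
[ 0  0  -6 ]
det(A) = (-1)^0 * (4) * (1) * (-6) = -24  (0 row swaps -> sign +1)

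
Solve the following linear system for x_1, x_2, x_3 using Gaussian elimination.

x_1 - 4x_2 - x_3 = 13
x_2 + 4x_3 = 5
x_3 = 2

Forward elimination on [A|b]:
Row echelon form:
[ 1  -4  -1  |  13 ]
[ 0   1   4  |   5 ]
[ 0   0   1  |   2 ]
Back-substitution:
x_3 = (2) / 1 = 2
x_2 = (5 - (4)*(2)) / 1 = -3
x_1 = (13 - (-4)*(-3) - (-1)*(2)) / 1 = 3

(3, -3, 2)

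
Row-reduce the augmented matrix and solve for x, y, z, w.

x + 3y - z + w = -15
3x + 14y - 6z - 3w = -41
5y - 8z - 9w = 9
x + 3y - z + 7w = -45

(4, -4, 2, -5)

Forward elimination on [A|b]:
R2 <- R2 - (3)*R1:  [  0   5  -3  -6   4 ]
R4 <- R4 - (1)*R1:  [   0    0    0    6  -30 ]
R3 <- R3 - (1)*R2:  [  0   0  -5  -3   5 ]
Row echelon form:
[ 1  3  -1   1  |  -15 ]
[ 0  5  -3  -6  |    4 ]
[ 0  0  -5  -3  |    5 ]
[ 0  0   0   6  |  -30 ]
Back-substitution:
w = (-30) / 6 = -5
z = (5 - (-3)*(-5)) / -5 = 2
y = (4 - (-3)*(2) - (-6)*(-5)) / 5 = -4
x = (-15 - (3)*(-4) - (-1)*(2) - (1)*(-5)) / 1 = 4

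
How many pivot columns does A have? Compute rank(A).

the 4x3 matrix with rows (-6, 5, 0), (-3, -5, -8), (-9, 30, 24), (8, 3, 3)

rank(A) = 3

Row reduction:
R2 <- R2 - (1/2)*R1:  [     0  -15/2     -8 ]
R3 <- R3 - (3/2)*R1:  [    0  45/2    24 ]
R4 <- R4 - (-4/3)*R1:  [    0  29/3     3 ]
R3 <- R3 - (-3)*R2:  [ 0  0  0 ]
R4 <- R4 - (-58/45)*R2:  [       0        0  -329/45 ]
R3 <-> R4   (pivot in column 3 was zero)
[ -6      5        0 ]
[  0  -15/2       -8 ]
[  0      0  -329/45 ]
[  0      0        0 ]
Row echelon form:
[ -6      5        0 ]
[  0  -15/2       -8 ]
[  0      0  -329/45 ]
[  0      0        0 ]
Nonzero rows / pivot columns: 3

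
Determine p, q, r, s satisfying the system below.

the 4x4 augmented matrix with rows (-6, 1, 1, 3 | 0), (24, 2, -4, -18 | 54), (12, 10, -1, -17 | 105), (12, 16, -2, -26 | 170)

Forward elimination on [A|b]:
R2 <- R2 - (-4)*R1:  [  0   6   0  -6  54 ]
R3 <- R3 - (-2)*R1:  [   0   12    1  -11  105 ]
R4 <- R4 - (-2)*R1:  [   0   18    0  -20  170 ]
R3 <- R3 - (2)*R2:  [  0   0   1   1  -3 ]
R4 <- R4 - (3)*R2:  [  0   0   0  -2   8 ]
Row echelon form:
[ -6  1  1   3  |   0 ]
[  0  6  0  -6  |  54 ]
[  0  0  1   1  |  -3 ]
[  0  0  0  -2  |   8 ]
Back-substitution:
s = (8) / -2 = -4
r = (-3 - (1)*(-4)) / 1 = 1
q = (54 - (-6)*(-4)) / 6 = 5
p = (0 - (1)*(5) - (1)*(1) - (3)*(-4)) / -6 = -1

(-1, 5, 1, -4)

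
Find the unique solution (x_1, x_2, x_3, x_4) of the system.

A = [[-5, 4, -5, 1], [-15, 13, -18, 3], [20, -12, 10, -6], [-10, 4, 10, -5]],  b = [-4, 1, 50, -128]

(5, -2, -5, 4)

Forward elimination on [A|b]:
R2 <- R2 - (3)*R1:  [  0   1  -3   0  13 ]
R3 <- R3 - (-4)*R1:  [   0    4  -10   -2   34 ]
R4 <- R4 - (2)*R1:  [    0    -4    20    -7  -120 ]
R3 <- R3 - (4)*R2:  [   0    0    2   -2  -18 ]
R4 <- R4 - (-4)*R2:  [   0    0    8   -7  -68 ]
R4 <- R4 - (4)*R3:  [ 0  0  0  1  4 ]
Row echelon form:
[ -5  4  -5   1  |   -4 ]
[  0  1  -3   0  |   13 ]
[  0  0   2  -2  |  -18 ]
[  0  0   0   1  |    4 ]
Back-substitution:
x_4 = (4) / 1 = 4
x_3 = (-18 - (-2)*(4)) / 2 = -5
x_2 = (13 - (-3)*(-5)) / 1 = -2
x_1 = (-4 - (4)*(-2) - (-5)*(-5) - (1)*(4)) / -5 = 5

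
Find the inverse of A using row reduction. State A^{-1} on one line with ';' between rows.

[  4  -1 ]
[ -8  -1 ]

Gauss-Jordan on [A | I]:
R1 <- (1/4)*R1:  [    1  -1/4  |   1/4     0 ]
R2 <- R2 - (-8)*R1:  [  0  -3  |   2   1 ]
R2 <- (1/-3)*R2:  [    0     1  |  -2/3  -1/3 ]
R1 <- R1 - (-1/4)*R2:  [     1      0  |   1/12  -1/12 ]
Right block of [I | A^{-1}] is the inverse:
[ 1/12  -1/12 ]
[ -2/3   -1/3 ]

inverse = [1/12 -1/12; -2/3 -1/3]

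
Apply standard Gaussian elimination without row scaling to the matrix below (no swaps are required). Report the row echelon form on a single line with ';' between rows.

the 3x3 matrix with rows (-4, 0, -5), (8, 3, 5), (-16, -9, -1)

Forward elimination:
R2 <- R2 - (-2)*R1:  [  0   3  -5 ]
R3 <- R3 - (4)*R1:  [  0  -9  19 ]
R3 <- R3 - (-3)*R2:  [ 0  0  4 ]
Row echelon form:
[ -4  0  -5 ]
[  0  3  -5 ]
[  0  0   4 ]

REF = [-4 0 -5; 0 3 -5; 0 0 4]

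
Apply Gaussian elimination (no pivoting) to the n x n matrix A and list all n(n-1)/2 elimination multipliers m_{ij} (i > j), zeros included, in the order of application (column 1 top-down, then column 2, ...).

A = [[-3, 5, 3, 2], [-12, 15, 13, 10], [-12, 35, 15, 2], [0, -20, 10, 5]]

multipliers: 4, 4, 0, -3, 4, 1

Forward elimination:
R2 <- R2 - (4)*R1:  [  0  -5   1   2 ]
R3 <- R3 - (4)*R1:  [  0  15   3  -6 ]
R4: entry in column 1 is already 0 -> m_{41} = 0 (no row operation needed)
R3 <- R3 - (-3)*R2:  [ 0  0  6  0 ]
R4 <- R4 - (4)*R2:  [  0   0   6  -3 ]
R4 <- R4 - (1)*R3:  [  0   0   0  -3 ]
Multipliers (in order of application): m_{21} = 4, m_{31} = 4, m_{41} = 0, m_{32} = -3, m_{42} = 4, m_{43} = 1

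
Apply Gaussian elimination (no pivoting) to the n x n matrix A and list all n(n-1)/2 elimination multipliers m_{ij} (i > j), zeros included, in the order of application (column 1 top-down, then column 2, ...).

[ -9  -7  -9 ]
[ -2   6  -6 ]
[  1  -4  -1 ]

multipliers: 2/9, -1/9, -43/68

Forward elimination:
R2 <- R2 - (2/9)*R1:  [    0  68/9    -4 ]
R3 <- R3 - (-1/9)*R1:  [     0  -43/9     -2 ]
R3 <- R3 - (-43/68)*R2:  [      0       0  -77/17 ]
Multipliers (in order of application): m_{21} = 2/9, m_{31} = -1/9, m_{32} = -43/68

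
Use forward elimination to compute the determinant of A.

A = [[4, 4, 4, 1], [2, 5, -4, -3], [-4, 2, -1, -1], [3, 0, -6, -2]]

det(A) = 135

Forward elimination:
R2 <- R2 - (1/2)*R1:  [    0     3    -6  -7/2 ]
R3 <- R3 - (-1)*R1:  [ 0  6  3  0 ]
R4 <- R4 - (3/4)*R1:  [     0     -3     -9  -11/4 ]
R3 <- R3 - (2)*R2:  [  0   0  15   7 ]
R4 <- R4 - (-1)*R2:  [     0      0    -15  -25/4 ]
R4 <- R4 - (-1)*R3:  [   0    0    0  3/4 ]
Upper-triangular form:
[ 4  4   4     1 ]
[ 0  3  -6  -7/2 ]
[ 0  0  15     7 ]
[ 0  0   0   3/4 ]
det(A) = (-1)^0 * (4) * (3) * (15) * (3/4) = 135  (0 row swaps -> sign +1)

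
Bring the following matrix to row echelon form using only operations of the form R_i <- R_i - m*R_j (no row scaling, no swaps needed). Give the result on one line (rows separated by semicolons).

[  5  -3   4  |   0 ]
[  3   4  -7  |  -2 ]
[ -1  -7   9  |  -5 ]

Forward elimination:
R2 <- R2 - (3/5)*R1:  [     0   29/5  -47/5     -2 ]
R3 <- R3 - (-1/5)*R1:  [     0  -38/5   49/5     -5 ]
R3 <- R3 - (-38/29)*R2:  [       0        0   -73/29  -221/29 ]
Row echelon form:
[ 5    -3       4  |        0 ]
[ 0  29/5   -47/5  |       -2 ]
[ 0     0  -73/29  |  -221/29 ]

REF = [5 -3 4 0; 0 29/5 -47/5 -2; 0 0 -73/29 -221/29]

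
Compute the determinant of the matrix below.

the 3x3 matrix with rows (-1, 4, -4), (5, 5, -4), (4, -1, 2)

Forward elimination:
R2 <- R2 - (-5)*R1:  [   0   25  -24 ]
R3 <- R3 - (-4)*R1:  [   0   15  -14 ]
R3 <- R3 - (3/5)*R2:  [   0    0  2/5 ]
Upper-triangular form:
[ -1   4   -4 ]
[  0  25  -24 ]
[  0   0  2/5 ]
det(A) = (-1)^0 * (-1) * (25) * (2/5) = -10  (0 row swaps -> sign +1)

det(A) = -10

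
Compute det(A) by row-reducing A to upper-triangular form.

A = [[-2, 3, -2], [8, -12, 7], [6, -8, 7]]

Forward elimination:
R2 <- R2 - (-4)*R1:  [  0   0  -1 ]
R3 <- R3 - (-3)*R1:  [ 0  1  1 ]
R2 <-> R3   (pivot in column 2 was zero)
[ -2  3  -2 ]
[  0  1   1 ]
[  0  0  -1 ]
Upper-triangular form:
[ -2  3  -2 ]
[  0  1   1 ]
[  0  0  -1 ]
det(A) = (-1)^1 * (-2) * (1) * (-1) = -2  (1 row swap -> sign -1)

det(A) = -2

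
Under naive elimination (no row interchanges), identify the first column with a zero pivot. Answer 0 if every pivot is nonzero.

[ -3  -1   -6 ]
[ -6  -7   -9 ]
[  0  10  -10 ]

first zero-pivot column = 0

Naive forward elimination:
R2 <- R2 - (2)*R1:  [  0  -5   3 ]
R3 <- R3 - (-2)*R2:  [  0   0  -4 ]
All pivots nonzero; naive elimination completes without hitting a zero pivot.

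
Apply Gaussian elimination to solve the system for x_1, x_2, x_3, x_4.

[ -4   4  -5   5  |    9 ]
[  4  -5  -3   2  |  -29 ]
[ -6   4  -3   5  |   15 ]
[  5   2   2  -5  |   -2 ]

Forward elimination on [A|b]:
R2 <- R2 - (-1)*R1:  [   0   -1   -8    7  -20 ]
R3 <- R3 - (3/2)*R1:  [    0    -2   9/2  -5/2   3/2 ]
R4 <- R4 - (-5/4)*R1:  [     0      7  -17/4    5/4   37/4 ]
R3 <- R3 - (2)*R2:  [     0      0   41/2  -33/2   83/2 ]
R4 <- R4 - (-7)*R2:  [      0       0  -241/4   201/4  -523/4 ]
R4 <- R4 - (-241/82)*R3:  [       0        0        0    72/41  -360/41 ]
Row echelon form:
[ -4   4    -5      5  |        9 ]
[  0  -1    -8      7  |      -20 ]
[  0   0  41/2  -33/2  |     83/2 ]
[  0   0     0  72/41  |  -360/41 ]
Back-substitution:
x_4 = (-360/41) / (72/41) = -5
x_3 = (83/2 - (-33/2)*(-5)) / (41/2) = -2
x_2 = (-20 - (-8)*(-2) - (7)*(-5)) / -1 = 1
x_1 = (9 - (4)*(1) - (-5)*(-2) - (5)*(-5)) / -4 = -5

(-5, 1, -2, -5)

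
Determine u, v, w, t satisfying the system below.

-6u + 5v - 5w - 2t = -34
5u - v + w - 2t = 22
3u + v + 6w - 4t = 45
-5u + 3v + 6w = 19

(4, 3, 5, 0)

Forward elimination on [A|b]:
R2 <- R2 - (-5/6)*R1:  [     0   19/6  -19/6  -11/3  -19/3 ]
R3 <- R3 - (-1/2)*R1:  [   0  7/2  7/2   -5   28 ]
R4 <- R4 - (5/6)*R1:  [     0   -7/6   61/6    5/3  142/3 ]
R3 <- R3 - (21/19)*R2:  [      0       0       7  -18/19      35 ]
R4 <- R4 - (-7/19)*R2:  [    0     0     9  6/19    45 ]
R4 <- R4 - (9/7)*R3:  [       0        0        0  204/133        0 ]
Row echelon form:
[ -6     5     -5       -2  |    -34 ]
[  0  19/6  -19/6    -11/3  |  -19/3 ]
[  0     0      7   -18/19  |     35 ]
[  0     0      0  204/133  |      0 ]
Back-substitution:
t = (0) / (204/133) = 0
w = (35 - (-18/19)*(0)) / 7 = 5
v = (-19/3 - (-19/6)*(5) - (-11/3)*(0)) / (19/6) = 3
u = (-34 - (5)*(3) - (-5)*(5) - (-2)*(0)) / -6 = 4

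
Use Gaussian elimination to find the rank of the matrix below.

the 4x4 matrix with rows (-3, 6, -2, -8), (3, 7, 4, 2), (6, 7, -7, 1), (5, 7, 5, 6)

Row reduction:
R2 <- R2 - (-1)*R1:  [  0  13   2  -6 ]
R3 <- R3 - (-2)*R1:  [   0   19  -11  -15 ]
R4 <- R4 - (-5/3)*R1:  [     0     17    5/3  -22/3 ]
R3 <- R3 - (19/13)*R2:  [       0        0  -181/13   -81/13 ]
R4 <- R4 - (17/13)*R2:  [      0       0  -37/39   20/39 ]
R4 <- R4 - (37/543)*R3:  [       0        0        0  509/543 ]
Row echelon form:
[ -3   6       -2       -8 ]
[  0  13        2       -6 ]
[  0   0  -181/13   -81/13 ]
[  0   0        0  509/543 ]
Nonzero rows / pivot columns: 4

rank(A) = 4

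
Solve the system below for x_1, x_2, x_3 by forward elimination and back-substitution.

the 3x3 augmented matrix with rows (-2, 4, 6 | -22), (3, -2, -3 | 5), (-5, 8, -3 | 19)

(-3, -1, -4)

Forward elimination on [A|b]:
R2 <- R2 - (-3/2)*R1:  [   0    4    6  -28 ]
R3 <- R3 - (5/2)*R1:  [   0   -2  -18   74 ]
R3 <- R3 - (-1/2)*R2:  [   0    0  -15   60 ]
Row echelon form:
[ -2  4    6  |  -22 ]
[  0  4    6  |  -28 ]
[  0  0  -15  |   60 ]
Back-substitution:
x_3 = (60) / -15 = -4
x_2 = (-28 - (6)*(-4)) / 4 = -1
x_1 = (-22 - (4)*(-1) - (6)*(-4)) / -2 = -3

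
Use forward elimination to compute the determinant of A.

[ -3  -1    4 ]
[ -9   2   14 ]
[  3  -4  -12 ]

det(A) = 90

Forward elimination:
R2 <- R2 - (3)*R1:  [ 0  5  2 ]
R3 <- R3 - (-1)*R1:  [  0  -5  -8 ]
R3 <- R3 - (-1)*R2:  [  0   0  -6 ]
Upper-triangular form:
[ -3  -1   4 ]
[  0   5   2 ]
[  0   0  -6 ]
det(A) = (-1)^0 * (-3) * (5) * (-6) = 90  (0 row swaps -> sign +1)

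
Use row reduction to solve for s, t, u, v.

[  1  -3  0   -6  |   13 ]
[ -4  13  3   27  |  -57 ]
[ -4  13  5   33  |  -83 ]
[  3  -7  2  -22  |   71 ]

(-5, 4, 2, -5)

Forward elimination on [A|b]:
R2 <- R2 - (-4)*R1:  [  0   1   3   3  -5 ]
R3 <- R3 - (-4)*R1:  [   0    1    5    9  -31 ]
R4 <- R4 - (3)*R1:  [  0   2   2  -4  32 ]
R3 <- R3 - (1)*R2:  [   0    0    2    6  -26 ]
R4 <- R4 - (2)*R2:  [   0    0   -4  -10   42 ]
R4 <- R4 - (-2)*R3:  [   0    0    0    2  -10 ]
Row echelon form:
[ 1  -3  0  -6  |   13 ]
[ 0   1  3   3  |   -5 ]
[ 0   0  2   6  |  -26 ]
[ 0   0  0   2  |  -10 ]
Back-substitution:
v = (-10) / 2 = -5
u = (-26 - (6)*(-5)) / 2 = 2
t = (-5 - (3)*(2) - (3)*(-5)) / 1 = 4
s = (13 - (-3)*(4) - (-6)*(-5)) / 1 = -5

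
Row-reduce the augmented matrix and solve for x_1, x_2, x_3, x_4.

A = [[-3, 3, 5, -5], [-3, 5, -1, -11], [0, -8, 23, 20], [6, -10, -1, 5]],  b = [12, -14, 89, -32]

Forward elimination on [A|b]:
R2 <- R2 - (1)*R1:  [   0    2   -6   -6  -26 ]
R4 <- R4 - (-2)*R1:  [  0  -4   9  -5  -8 ]
R3 <- R3 - (-4)*R2:  [   0    0   -1   -4  -15 ]
R4 <- R4 - (-2)*R2:  [   0    0   -3  -17  -60 ]
R4 <- R4 - (3)*R3:  [   0    0    0   -5  -15 ]
Row echelon form:
[ -3  3   5  -5  |   12 ]
[  0  2  -6  -6  |  -26 ]
[  0  0  -1  -4  |  -15 ]
[  0  0   0  -5  |  -15 ]
Back-substitution:
x_4 = (-15) / -5 = 3
x_3 = (-15 - (-4)*(3)) / -1 = 3
x_2 = (-26 - (-6)*(3) - (-6)*(3)) / 2 = 5
x_1 = (12 - (3)*(5) - (5)*(3) - (-5)*(3)) / -3 = 1

(1, 5, 3, 3)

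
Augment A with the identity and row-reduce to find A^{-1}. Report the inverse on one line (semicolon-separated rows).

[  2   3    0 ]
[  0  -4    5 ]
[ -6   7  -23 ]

Gauss-Jordan on [A | I]:
R1 <- (1/2)*R1:  [   1  3/2    0  |  1/2    0    0 ]
R3 <- R3 - (-6)*R1:  [   0   16  -23  |    3    0    1 ]
R2 <- (1/-4)*R2:  [    0     1  -5/4  |     0  -1/4     0 ]
R1 <- R1 - (3/2)*R2:  [    1     0  15/8  |   1/2   3/8     0 ]
R3 <- R3 - (16)*R2:  [  0   0  -3  |   3   4   1 ]
R3 <- (1/-3)*R3:  [    0     0     1  |    -1  -4/3  -1/3 ]
R1 <- R1 - (15/8)*R3:  [    1     0     0  |  19/8  23/8   5/8 ]
R2 <- R2 - (-5/4)*R3:  [      0       1       0  |    -5/4  -23/12   -5/12 ]
Right block of [I | A^{-1}] is the inverse:
[ 19/8    23/8    5/8 ]
[ -5/4  -23/12  -5/12 ]
[   -1    -4/3   -1/3 ]

inverse = [19/8 23/8 5/8; -5/4 -23/12 -5/12; -1 -4/3 -1/3]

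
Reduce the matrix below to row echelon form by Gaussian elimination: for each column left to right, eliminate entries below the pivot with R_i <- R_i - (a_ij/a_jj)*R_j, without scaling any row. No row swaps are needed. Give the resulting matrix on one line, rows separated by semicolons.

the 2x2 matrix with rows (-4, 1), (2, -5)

Forward elimination:
R2 <- R2 - (-1/2)*R1:  [    0  -9/2 ]
Row echelon form:
[ -4     1 ]
[  0  -9/2 ]

REF = [-4 1; 0 -9/2]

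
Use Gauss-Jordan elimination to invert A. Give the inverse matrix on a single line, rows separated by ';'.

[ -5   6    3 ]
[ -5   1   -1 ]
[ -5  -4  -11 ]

Gauss-Jordan on [A | I]:
R1 <- (1/-5)*R1:  [    1  -6/5  -3/5  |  -1/5     0     0 ]
R2 <- R2 - (-5)*R1:  [  0  -5  -4  |  -1   1   0 ]
R3 <- R3 - (-5)*R1:  [   0  -10  -14  |   -1    0    1 ]
R2 <- (1/-5)*R2:  [    0     1   4/5  |   1/5  -1/5     0 ]
R1 <- R1 - (-6/5)*R2:  [     1      0   9/25  |   1/25  -6/25      0 ]
R3 <- R3 - (-10)*R2:  [  0   0  -6  |   1  -2   1 ]
R3 <- (1/-6)*R3:  [    0     0     1  |  -1/6   1/3  -1/6 ]
R1 <- R1 - (9/25)*R3:  [     1      0      0  |   1/10  -9/25   3/50 ]
R2 <- R2 - (4/5)*R3:  [     0      1      0  |    1/3  -7/15   2/15 ]
Right block of [I | A^{-1}] is the inverse:
[ 1/10  -9/25  3/50 ]
[  1/3  -7/15  2/15 ]
[ -1/6    1/3  -1/6 ]

inverse = [1/10 -9/25 3/50; 1/3 -7/15 2/15; -1/6 1/3 -1/6]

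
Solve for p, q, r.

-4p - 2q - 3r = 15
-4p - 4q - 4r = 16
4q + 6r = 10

Forward elimination on [A|b]:
R2 <- R2 - (1)*R1:  [  0  -2  -1   1 ]
R3 <- R3 - (-2)*R2:  [  0   0   4  12 ]
Row echelon form:
[ -4  -2  -3  |  15 ]
[  0  -2  -1  |   1 ]
[  0   0   4  |  12 ]
Back-substitution:
r = (12) / 4 = 3
q = (1 - (-1)*(3)) / -2 = -2
p = (15 - (-2)*(-2) - (-3)*(3)) / -4 = -5

(-5, -2, 3)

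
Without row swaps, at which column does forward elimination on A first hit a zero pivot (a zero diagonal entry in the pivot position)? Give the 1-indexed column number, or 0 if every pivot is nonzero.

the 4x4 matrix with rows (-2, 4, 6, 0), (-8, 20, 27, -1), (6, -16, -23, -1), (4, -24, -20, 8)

Naive forward elimination:
R2 <- R2 - (4)*R1:  [  0   4   3  -1 ]
R3 <- R3 - (-3)*R1:  [  0  -4  -5  -1 ]
R4 <- R4 - (-2)*R1:  [   0  -16   -8    8 ]
R3 <- R3 - (-1)*R2:  [  0   0  -2  -2 ]
R4 <- R4 - (-4)*R2:  [ 0  0  4  4 ]
R4 <- R4 - (-2)*R3:  [ 0  0  0  0 ]
Matrix at this point:
[ -2  4   6   0 ]
[  0  4   3  -1 ]
[  0  0  -2  -2 ]
[  0  0   0   0 ]
Pivot entry (4,4) in the last row is zero and there are no rows below to swap with -> zero pivot in column 4 (A is singular).

first zero-pivot column = 4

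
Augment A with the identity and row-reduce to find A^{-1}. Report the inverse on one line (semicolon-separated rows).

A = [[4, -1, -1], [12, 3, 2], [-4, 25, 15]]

inverse = [5/144 5/72 -1/144; 47/36 -7/18 5/36; -13/6 2/3 -1/6]

Gauss-Jordan on [A | I]:
R1 <- (1/4)*R1:  [    1  -1/4  -1/4  |   1/4     0     0 ]
R2 <- R2 - (12)*R1:  [  0   6   5  |  -3   1   0 ]
R3 <- R3 - (-4)*R1:  [  0  24  14  |   1   0   1 ]
R2 <- (1/6)*R2:  [    0     1   5/6  |  -1/2   1/6     0 ]
R1 <- R1 - (-1/4)*R2:  [     1      0  -1/24  |    1/8   1/24      0 ]
R3 <- R3 - (24)*R2:  [  0   0  -6  |  13  -4   1 ]
R3 <- (1/-6)*R3:  [     0      0      1  |  -13/6    2/3   -1/6 ]
R1 <- R1 - (-1/24)*R3:  [      1       0       0  |   5/144    5/72  -1/144 ]
R2 <- R2 - (5/6)*R3:  [     0      1      0  |  47/36  -7/18   5/36 ]
Right block of [I | A^{-1}] is the inverse:
[ 5/144   5/72  -1/144 ]
[ 47/36  -7/18    5/36 ]
[ -13/6    2/3    -1/6 ]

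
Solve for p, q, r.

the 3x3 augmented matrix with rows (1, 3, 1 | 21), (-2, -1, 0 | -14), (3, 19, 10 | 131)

(5, 4, 4)

Forward elimination on [A|b]:
R2 <- R2 - (-2)*R1:  [  0   5   2  28 ]
R3 <- R3 - (3)*R1:  [  0  10   7  68 ]
R3 <- R3 - (2)*R2:  [  0   0   3  12 ]
Row echelon form:
[ 1  3  1  |  21 ]
[ 0  5  2  |  28 ]
[ 0  0  3  |  12 ]
Back-substitution:
r = (12) / 3 = 4
q = (28 - (2)*(4)) / 5 = 4
p = (21 - (3)*(4) - (1)*(4)) / 1 = 5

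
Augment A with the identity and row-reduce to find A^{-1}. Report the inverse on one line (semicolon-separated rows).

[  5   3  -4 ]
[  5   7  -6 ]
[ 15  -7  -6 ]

inverse = [21/10 -23/20 -1/4; 3/2 -3/4 -1/4; 7/2 -2 -1/2]

Gauss-Jordan on [A | I]:
R1 <- (1/5)*R1:  [    1   3/5  -4/5  |   1/5     0     0 ]
R2 <- R2 - (5)*R1:  [  0   4  -2  |  -1   1   0 ]
R3 <- R3 - (15)*R1:  [   0  -16    6  |   -3    0    1 ]
R2 <- (1/4)*R2:  [    0     1  -1/2  |  -1/4   1/4     0 ]
R1 <- R1 - (3/5)*R2:  [     1      0   -1/2  |   7/20  -3/20      0 ]
R3 <- R3 - (-16)*R2:  [  0   0  -2  |  -7   4   1 ]
R3 <- (1/-2)*R3:  [    0     0     1  |   7/2    -2  -1/2 ]
R1 <- R1 - (-1/2)*R3:  [      1       0       0  |   21/10  -23/20    -1/4 ]
R2 <- R2 - (-1/2)*R3:  [    0     1     0  |   3/2  -3/4  -1/4 ]
Right block of [I | A^{-1}] is the inverse:
[ 21/10  -23/20  -1/4 ]
[   3/2    -3/4  -1/4 ]
[   7/2      -2  -1/2 ]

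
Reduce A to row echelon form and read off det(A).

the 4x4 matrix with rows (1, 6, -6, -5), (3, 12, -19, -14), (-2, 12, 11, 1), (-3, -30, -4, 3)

Forward elimination:
R2 <- R2 - (3)*R1:  [  0  -6  -1   1 ]
R3 <- R3 - (-2)*R1:  [  0  24  -1  -9 ]
R4 <- R4 - (-3)*R1:  [   0  -12  -22  -12 ]
R3 <- R3 - (-4)*R2:  [  0   0  -5  -5 ]
R4 <- R4 - (2)*R2:  [   0    0  -20  -14 ]
R4 <- R4 - (4)*R3:  [ 0  0  0  6 ]
Upper-triangular form:
[ 1   6  -6  -5 ]
[ 0  -6  -1   1 ]
[ 0   0  -5  -5 ]
[ 0   0   0   6 ]
det(A) = (-1)^0 * (1) * (-6) * (-5) * (6) = 180  (0 row swaps -> sign +1)

det(A) = 180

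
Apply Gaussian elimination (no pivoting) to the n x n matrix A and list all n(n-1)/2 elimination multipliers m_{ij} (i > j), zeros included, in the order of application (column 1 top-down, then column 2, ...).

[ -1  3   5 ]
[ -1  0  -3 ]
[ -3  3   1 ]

multipliers: 1, 3, 2

Forward elimination:
R2 <- R2 - (1)*R1:  [  0  -3  -8 ]
R3 <- R3 - (3)*R1:  [   0   -6  -14 ]
R3 <- R3 - (2)*R2:  [ 0  0  2 ]
Multipliers (in order of application): m_{21} = 1, m_{31} = 3, m_{32} = 2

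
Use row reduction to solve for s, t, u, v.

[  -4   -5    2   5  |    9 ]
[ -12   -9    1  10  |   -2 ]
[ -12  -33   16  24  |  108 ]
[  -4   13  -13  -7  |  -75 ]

Forward elimination on [A|b]:
R2 <- R2 - (3)*R1:  [   0    6   -5   -5  -29 ]
R3 <- R3 - (3)*R1:  [   0  -18   10    9   81 ]
R4 <- R4 - (1)*R1:  [   0   18  -15  -12  -84 ]
R3 <- R3 - (-3)*R2:  [  0   0  -5  -6  -6 ]
R4 <- R4 - (3)*R2:  [ 0  0  0  3  3 ]
Row echelon form:
[ -4  -5   2   5  |    9 ]
[  0   6  -5  -5  |  -29 ]
[  0   0  -5  -6  |   -6 ]
[  0   0   0   3  |    3 ]
Back-substitution:
v = (3) / 3 = 1
u = (-6 - (-6)*(1)) / -5 = 0
t = (-29 - (-5)*(0) - (-5)*(1)) / 6 = -4
s = (9 - (-5)*(-4) - (2)*(0) - (5)*(1)) / -4 = 4

(4, -4, 0, 1)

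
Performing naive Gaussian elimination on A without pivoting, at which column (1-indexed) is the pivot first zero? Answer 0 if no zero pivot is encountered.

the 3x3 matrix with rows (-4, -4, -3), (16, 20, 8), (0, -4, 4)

Naive forward elimination:
R2 <- R2 - (-4)*R1:  [  0   4  -4 ]
R3 <- R3 - (-1)*R2:  [ 0  0  0 ]
Matrix at this point:
[ -4  -4  -3 ]
[  0   4  -4 ]
[  0   0   0 ]
Pivot entry (3,3) in the last row is zero and there are no rows below to swap with -> zero pivot in column 3 (A is singular).

first zero-pivot column = 3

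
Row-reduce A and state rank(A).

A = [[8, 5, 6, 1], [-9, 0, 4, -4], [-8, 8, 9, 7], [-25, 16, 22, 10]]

rank(A) = 3

Row reduction:
R2 <- R2 - (-9/8)*R1:  [     0   45/8   43/4  -23/8 ]
R3 <- R3 - (-1)*R1:  [  0  13  15   8 ]
R4 <- R4 - (-25/8)*R1:  [     0  253/8  163/4  105/8 ]
R3 <- R3 - (104/45)*R2:  [       0        0  -443/45   659/45 ]
R4 <- R4 - (253/45)*R2:  [       0        0  -886/45  1318/45 ]
R4 <- R4 - (2)*R3:  [ 0  0  0  0 ]
Row echelon form:
[ 8     5        6       1 ]
[ 0  45/8     43/4   -23/8 ]
[ 0     0  -443/45  659/45 ]
[ 0     0        0       0 ]
Nonzero rows / pivot columns: 3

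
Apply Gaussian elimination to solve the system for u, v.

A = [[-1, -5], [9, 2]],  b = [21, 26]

Forward elimination on [A|b]:
R2 <- R2 - (-9)*R1:  [   0  -43  215 ]
Row echelon form:
[ -1   -5  |   21 ]
[  0  -43  |  215 ]
Back-substitution:
v = (215) / -43 = -5
u = (21 - (-5)*(-5)) / -1 = 4

(4, -5)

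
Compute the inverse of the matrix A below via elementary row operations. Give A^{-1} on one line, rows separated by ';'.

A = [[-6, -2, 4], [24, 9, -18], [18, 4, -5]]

inverse = [-3/2 -1/3 0; 34/3 7/3 2/3; 11/3 2/3 1/3]

Gauss-Jordan on [A | I]:
R1 <- (1/-6)*R1:  [    1   1/3  -2/3  |  -1/6     0     0 ]
R2 <- R2 - (24)*R1:  [  0   1  -2  |   4   1   0 ]
R3 <- R3 - (18)*R1:  [  0  -2   7  |   3   0   1 ]
R1 <- R1 - (1/3)*R2:  [    1     0     0  |  -3/2  -1/3     0 ]
R3 <- R3 - (-2)*R2:  [  0   0   3  |  11   2   1 ]
R3 <- (1/3)*R3:  [    0     0     1  |  11/3   2/3   1/3 ]
R2 <- R2 - (-2)*R3:  [    0     1     0  |  34/3   7/3   2/3 ]
Right block of [I | A^{-1}] is the inverse:
[ -3/2  -1/3    0 ]
[ 34/3   7/3  2/3 ]
[ 11/3   2/3  1/3 ]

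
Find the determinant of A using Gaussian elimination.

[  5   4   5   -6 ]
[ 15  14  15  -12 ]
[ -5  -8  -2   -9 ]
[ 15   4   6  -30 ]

Forward elimination:
R2 <- R2 - (3)*R1:  [ 0  2  0  6 ]
R3 <- R3 - (-1)*R1:  [   0   -4    3  -15 ]
R4 <- R4 - (3)*R1:  [   0   -8   -9  -12 ]
R3 <- R3 - (-2)*R2:  [  0   0   3  -3 ]
R4 <- R4 - (-4)*R2:  [  0   0  -9  12 ]
R4 <- R4 - (-3)*R3:  [ 0  0  0  3 ]
Upper-triangular form:
[ 5  4  5  -6 ]
[ 0  2  0   6 ]
[ 0  0  3  -3 ]
[ 0  0  0   3 ]
det(A) = (-1)^0 * (5) * (2) * (3) * (3) = 90  (0 row swaps -> sign +1)

det(A) = 90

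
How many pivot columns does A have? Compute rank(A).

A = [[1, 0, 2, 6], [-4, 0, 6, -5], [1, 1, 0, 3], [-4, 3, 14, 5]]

rank(A) = 3

Row reduction:
R2 <- R2 - (-4)*R1:  [  0   0  14  19 ]
R3 <- R3 - (1)*R1:  [  0   1  -2  -3 ]
R4 <- R4 - (-4)*R1:  [  0   3  22  29 ]
R2 <-> R3   (pivot in column 2 was zero)
[ 1  0   2   6 ]
[ 0  1  -2  -3 ]
[ 0  0  14  19 ]
[ 0  3  22  29 ]
R4 <- R4 - (3)*R2:  [  0   0  28  38 ]
R4 <- R4 - (2)*R3:  [ 0  0  0  0 ]
Row echelon form:
[ 1  0   2   6 ]
[ 0  1  -2  -3 ]
[ 0  0  14  19 ]
[ 0  0   0   0 ]
Nonzero rows / pivot columns: 3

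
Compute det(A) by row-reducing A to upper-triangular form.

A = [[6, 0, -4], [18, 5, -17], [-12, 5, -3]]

det(A) = -180

Forward elimination:
R2 <- R2 - (3)*R1:  [  0   5  -5 ]
R3 <- R3 - (-2)*R1:  [   0    5  -11 ]
R3 <- R3 - (1)*R2:  [  0   0  -6 ]
Upper-triangular form:
[ 6  0  -4 ]
[ 0  5  -5 ]
[ 0  0  -6 ]
det(A) = (-1)^0 * (6) * (5) * (-6) = -180  (0 row swaps -> sign +1)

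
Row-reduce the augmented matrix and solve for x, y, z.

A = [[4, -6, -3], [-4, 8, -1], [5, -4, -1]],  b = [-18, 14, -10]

Forward elimination on [A|b]:
R2 <- R2 - (-1)*R1:  [  0   2  -4  -4 ]
R3 <- R3 - (5/4)*R1:  [    0   7/2  11/4  25/2 ]
R3 <- R3 - (7/4)*R2:  [    0     0  39/4  39/2 ]
Row echelon form:
[ 4  -6    -3  |   -18 ]
[ 0   2    -4  |    -4 ]
[ 0   0  39/4  |  39/2 ]
Back-substitution:
z = (39/2) / (39/4) = 2
y = (-4 - (-4)*(2)) / 2 = 2
x = (-18 - (-6)*(2) - (-3)*(2)) / 4 = 0

(0, 2, 2)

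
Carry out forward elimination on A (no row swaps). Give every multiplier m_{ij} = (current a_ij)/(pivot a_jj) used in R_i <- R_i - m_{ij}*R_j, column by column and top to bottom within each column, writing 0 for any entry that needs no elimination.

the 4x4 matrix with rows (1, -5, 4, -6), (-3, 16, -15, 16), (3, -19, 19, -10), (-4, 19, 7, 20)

Forward elimination:
R2 <- R2 - (-3)*R1:  [  0   1  -3  -2 ]
R3 <- R3 - (3)*R1:  [  0  -4   7   8 ]
R4 <- R4 - (-4)*R1:  [  0  -1  23  -4 ]
R3 <- R3 - (-4)*R2:  [  0   0  -5   0 ]
R4 <- R4 - (-1)*R2:  [  0   0  20  -6 ]
R4 <- R4 - (-4)*R3:  [  0   0   0  -6 ]
Multipliers (in order of application): m_{21} = -3, m_{31} = 3, m_{41} = -4, m_{32} = -4, m_{42} = -1, m_{43} = -4

multipliers: -3, 3, -4, -4, -1, -4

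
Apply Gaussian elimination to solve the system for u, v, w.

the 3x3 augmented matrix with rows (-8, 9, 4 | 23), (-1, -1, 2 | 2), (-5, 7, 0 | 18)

Forward elimination on [A|b]:
R2 <- R2 - (1/8)*R1:  [     0  -17/8    3/2   -7/8 ]
R3 <- R3 - (5/8)*R1:  [    0  11/8  -5/2  29/8 ]
R3 <- R3 - (-11/17)*R2:  [      0       0  -26/17   52/17 ]
Row echelon form:
[ -8      9       4  |     23 ]
[  0  -17/8     3/2  |   -7/8 ]
[  0      0  -26/17  |  52/17 ]
Back-substitution:
w = (52/17) / (-26/17) = -2
v = (-7/8 - (3/2)*(-2)) / (-17/8) = -1
u = (23 - (9)*(-1) - (4)*(-2)) / -8 = -5

(-5, -1, -2)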